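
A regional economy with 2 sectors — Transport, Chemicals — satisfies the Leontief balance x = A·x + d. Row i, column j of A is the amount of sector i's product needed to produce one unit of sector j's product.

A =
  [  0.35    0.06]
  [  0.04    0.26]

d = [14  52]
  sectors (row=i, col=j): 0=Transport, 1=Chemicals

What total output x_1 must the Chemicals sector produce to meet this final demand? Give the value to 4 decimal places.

Form M = I − A:
  [  0.65   -0.06]
  [ -0.04    0.74]
Leontief inverse L = M⁻¹:
  [  1.5462    0.1254]
  [  0.0836    1.3581]
Total output x = L · d:
  x_0 = 1.5462·14 + 0.1254·52 = 28.1655
  x_1 = 0.0836·14 + 1.3581·52 = 71.7927

71.7927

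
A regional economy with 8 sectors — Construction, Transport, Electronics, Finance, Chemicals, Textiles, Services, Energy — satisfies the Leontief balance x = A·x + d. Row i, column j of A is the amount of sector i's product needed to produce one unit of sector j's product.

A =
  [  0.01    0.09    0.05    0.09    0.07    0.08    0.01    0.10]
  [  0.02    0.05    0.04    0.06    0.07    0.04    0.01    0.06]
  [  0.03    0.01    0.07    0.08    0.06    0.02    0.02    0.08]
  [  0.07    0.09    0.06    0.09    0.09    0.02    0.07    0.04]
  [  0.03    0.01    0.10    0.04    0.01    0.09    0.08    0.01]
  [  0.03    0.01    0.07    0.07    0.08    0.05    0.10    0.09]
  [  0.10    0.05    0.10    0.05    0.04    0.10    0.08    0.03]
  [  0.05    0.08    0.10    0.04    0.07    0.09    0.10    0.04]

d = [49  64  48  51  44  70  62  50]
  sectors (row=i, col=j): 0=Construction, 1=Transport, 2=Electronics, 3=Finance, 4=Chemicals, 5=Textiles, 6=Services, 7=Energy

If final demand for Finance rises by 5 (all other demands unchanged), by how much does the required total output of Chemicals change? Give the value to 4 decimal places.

0.4374

Form M = I − A:
  [  0.99   -0.09   -0.05   -0.09   -0.07   -0.08   -0.01   -0.10]
  [ -0.02    0.95   -0.04   -0.06   -0.07   -0.04   -0.01   -0.06]
  [ -0.03   -0.01    0.93   -0.08   -0.06   -0.02   -0.02   -0.08]
  [ -0.07   -0.09   -0.06    0.91   -0.09   -0.02   -0.07   -0.04]
  [ -0.03   -0.01   -0.10   -0.04    0.99   -0.09   -0.08   -0.01]
  [ -0.03   -0.01   -0.07   -0.07   -0.08    0.95   -0.10   -0.09]
  [ -0.10   -0.05   -0.10   -0.05   -0.04   -0.10    0.92   -0.03]
  [ -0.05   -0.08   -0.10   -0.04   -0.07   -0.09   -0.10    0.96]
Leontief inverse L = M⁻¹:
  [  1.0494    0.1338    0.1192    0.1494    0.1286    0.1333    0.0688    0.1498]
  [  0.0472    1.0802    0.0887    0.1014    0.1093    0.0780    0.0501    0.0940]
  [  0.0611    0.0444    1.1235    0.1255    0.1027    0.0608    0.0633    0.1167]
  [  0.1125    0.1381    0.1317    1.1542    0.1485    0.0783    0.1249    0.0922]
  [  0.0625    0.0391    0.1525    0.0875    1.0536    0.1296    0.1225    0.0523]
  [  0.0759    0.0545    0.1455    0.1303    0.1360    1.1103    0.1622    0.1394]
  [  0.1435    0.0973    0.1753    0.1196    0.1041    0.1609    1.1391    0.0924]
  [  0.0963    0.1255    0.1791    0.1084    0.1331    0.1533    0.1623    1.0998]
Total output x = L · d:
  x_0 = 1.0494·49 + 0.1338·64 + 0.1192·48 + 0.1494·51 + 0.1286·44 + 0.1333·70 + 0.0688·62 + 0.1498·50 = 100.0664
  x_1 = 0.0472·49 + 1.0802·64 + 0.0887·48 + 0.1014·51 + 0.1093·44 + 0.0780·70 + 0.0501·62 + 0.0940·50 = 98.9419
  x_2 = 0.0611·49 + 0.0444·64 + 1.1235·48 + 0.1255·51 + 0.1027·44 + 0.0608·70 + 0.0633·62 + 0.1167·50 = 84.7019
  x_3 = 0.1125·49 + 0.1381·64 + 0.1317·48 + 1.1542·51 + 0.1485·44 + 0.0783·70 + 0.1249·62 + 0.0922·50 = 103.9035
  x_4 = 0.0625·49 + 0.0391·64 + 0.1525·48 + 0.0875·51 + 1.0536·44 + 0.1296·70 + 0.1225·62 + 0.0523·50 = 82.9822
  x_5 = 0.0759·49 + 0.0545·64 + 0.1455·48 + 0.1303·51 + 0.1360·44 + 1.1103·70 + 0.1622·62 + 0.1394·50 = 121.5633
  x_6 = 0.1435·49 + 0.0973·64 + 0.1753·48 + 0.1196·51 + 0.1041·44 + 0.1609·70 + 1.1391·62 + 0.0924·50 = 118.8591
  x_7 = 0.0963·49 + 0.1255·64 + 0.1791·48 + 0.1084·51 + 0.1331·44 + 0.1533·70 + 0.1623·62 + 1.0998·50 = 108.5212
Δx_4 = L[4,3] · Δd_3 = 0.0875 · 5 = 0.4374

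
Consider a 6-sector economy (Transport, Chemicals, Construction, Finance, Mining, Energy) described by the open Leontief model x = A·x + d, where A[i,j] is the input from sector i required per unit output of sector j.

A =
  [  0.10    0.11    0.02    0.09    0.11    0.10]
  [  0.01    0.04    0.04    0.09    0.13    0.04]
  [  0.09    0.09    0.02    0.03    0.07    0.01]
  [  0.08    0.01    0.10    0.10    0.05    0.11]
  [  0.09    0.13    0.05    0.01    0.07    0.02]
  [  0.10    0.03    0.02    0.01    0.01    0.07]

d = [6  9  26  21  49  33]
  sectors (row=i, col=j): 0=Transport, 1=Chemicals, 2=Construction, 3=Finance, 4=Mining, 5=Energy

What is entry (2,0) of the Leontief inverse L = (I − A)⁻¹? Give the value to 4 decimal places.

L[2,0] = 0.1271

Form M = I − A:
  [  0.90   -0.11   -0.02   -0.09   -0.11   -0.10]
  [ -0.01    0.96   -0.04   -0.09   -0.13   -0.04]
  [ -0.09   -0.09    0.98   -0.03   -0.07   -0.01]
  [ -0.08   -0.01   -0.10    0.90   -0.05   -0.11]
  [ -0.09   -0.13   -0.05   -0.01    0.93   -0.02]
  [ -0.10   -0.03   -0.02   -0.01   -0.01    0.93]
Leontief inverse L = M⁻¹:
  [  1.1656    0.1688    0.0569    0.1390    0.1749    0.1534]
  [  0.0541    1.0806    0.0674    0.1184    0.1696    0.0707]
  [  0.1271    0.1297    1.0413    0.0621    0.1153    0.0403]
  [  0.1419    0.0583    0.1296    1.1383    0.0976    0.1559]
  [  0.1316    0.1762    0.0730    0.0463    1.1240    0.0522]
  [  0.1327    0.0583    0.0329    0.0328    0.0399    1.0971]
Total output x = L · d:
  x_0 = 1.1656·6 + 0.1688·9 + 0.0569·26 + 0.1390·21 + 0.1749·49 + 0.1534·33 = 26.5416
  x_1 = 0.0541·6 + 1.0806·9 + 0.0674·26 + 0.1184·21 + 0.1696·49 + 0.0707·33 = 24.9327
  x_2 = 0.1271·6 + 0.1297·9 + 1.0413·26 + 0.0621·21 + 0.1153·49 + 0.0403·33 = 37.2890
  x_3 = 0.1419·6 + 0.0583·9 + 0.1296·26 + 1.1383·21 + 0.0976·49 + 0.1559·33 = 38.5740
  x_4 = 0.1316·6 + 0.1762·9 + 0.0730·26 + 0.0463·21 + 1.1240·49 + 0.0522·33 = 62.0438
  x_5 = 0.1327·6 + 0.0583·9 + 0.0329·26 + 0.0328·21 + 0.0399·49 + 1.0971·33 = 41.0259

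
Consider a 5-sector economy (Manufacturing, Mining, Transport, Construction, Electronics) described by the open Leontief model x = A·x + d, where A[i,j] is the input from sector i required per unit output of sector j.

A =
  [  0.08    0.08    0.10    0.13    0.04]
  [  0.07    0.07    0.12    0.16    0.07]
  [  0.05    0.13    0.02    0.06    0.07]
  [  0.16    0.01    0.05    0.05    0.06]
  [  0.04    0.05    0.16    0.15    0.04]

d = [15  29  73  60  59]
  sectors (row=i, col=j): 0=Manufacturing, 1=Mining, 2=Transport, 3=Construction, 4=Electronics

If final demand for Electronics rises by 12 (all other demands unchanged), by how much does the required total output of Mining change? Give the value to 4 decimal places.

Form M = I − A:
  [  0.92   -0.08   -0.10   -0.13   -0.04]
  [ -0.07    0.93   -0.12   -0.16   -0.07]
  [ -0.05   -0.13    0.98   -0.06   -0.07]
  [ -0.16   -0.01   -0.05    0.95   -0.06]
  [ -0.04   -0.05   -0.16   -0.15    0.96]
Leontief inverse L = M⁻¹:
  [  1.1434    0.1266    0.1556    0.2004    0.0807]
  [  0.1418    1.1218    0.1829    0.2382    0.1159]
  [  0.0971    0.1653    1.0736    0.1251    0.1022]
  [  0.2057    0.0481    0.0979    1.1090    0.0885]
  [  0.1034    0.0988    0.2102    0.2149    1.0819]
Total output x = L · d:
  x_0 = 1.1434·15 + 0.1266·29 + 0.1556·73 + 0.2004·60 + 0.0807·59 = 48.9651
  x_1 = 0.1418·15 + 1.1218·29 + 0.1829·73 + 0.2382·60 + 0.1159·59 = 69.1437
  x_2 = 0.0971·15 + 0.1653·29 + 1.0736·73 + 0.1251·60 + 0.1022·59 = 98.1579
  x_3 = 0.2057·15 + 0.0481·29 + 0.0979·73 + 1.1090·60 + 0.0885·59 = 83.3928
  x_4 = 0.1034·15 + 0.0988·29 + 0.2102·73 + 0.2149·60 + 1.0819·59 = 96.4896
Δx_1 = L[1,4] · Δd_4 = 0.1159 · 12 = 1.3912

1.3912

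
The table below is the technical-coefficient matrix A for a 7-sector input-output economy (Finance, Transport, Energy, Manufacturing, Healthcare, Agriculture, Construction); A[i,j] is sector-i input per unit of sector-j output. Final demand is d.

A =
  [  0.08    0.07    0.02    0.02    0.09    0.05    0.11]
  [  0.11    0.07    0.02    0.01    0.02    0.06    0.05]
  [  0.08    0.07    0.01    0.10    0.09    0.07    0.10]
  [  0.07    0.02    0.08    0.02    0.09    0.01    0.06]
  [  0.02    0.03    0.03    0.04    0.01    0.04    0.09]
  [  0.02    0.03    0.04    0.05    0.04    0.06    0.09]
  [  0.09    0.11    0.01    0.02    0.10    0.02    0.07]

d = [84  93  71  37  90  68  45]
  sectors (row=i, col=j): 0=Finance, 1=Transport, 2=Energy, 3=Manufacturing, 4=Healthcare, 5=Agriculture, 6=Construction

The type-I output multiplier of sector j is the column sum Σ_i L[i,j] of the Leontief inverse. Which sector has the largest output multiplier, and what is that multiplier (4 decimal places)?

Form M = I − A:
  [  0.92   -0.07   -0.02   -0.02   -0.09   -0.05   -0.11]
  [ -0.11    0.93   -0.02   -0.01   -0.02   -0.06   -0.05]
  [ -0.08   -0.07    0.99   -0.10   -0.09   -0.07   -0.10]
  [ -0.07   -0.02   -0.08    0.98   -0.09   -0.01   -0.06]
  [ -0.02   -0.03   -0.03   -0.04    0.99   -0.04   -0.09]
  [ -0.02   -0.03   -0.04   -0.05   -0.04    0.94   -0.09]
  [ -0.09   -0.11   -0.01   -0.02   -0.10   -0.02    0.93]
Leontief inverse L = M⁻¹:
  [  1.1280    0.1151    0.0373    0.0409    0.1320    0.0797    0.1668]
  [  0.1495    1.1055    0.0336    0.0263    0.0545    0.0857    0.0960]
  [  0.1350    0.1182    1.0353    0.1240    0.1409    0.1027    0.1652]
  [  0.1083    0.0557    0.0939    1.0419    0.1266    0.0351    0.1088]
  [  0.0505    0.0580    0.0416    0.0537    1.0393    0.0569    0.1231]
  [  0.0556    0.0627    0.0552    0.0683    0.0746    1.0816    0.1322]
  [  0.1373    0.1520    0.0264    0.0381    0.1368    0.0491    1.1230]
Total output x = L · d:
  x_0 = 1.1280·84 + 0.1151·93 + 0.0373·71 + 0.0409·37 + 0.1320·90 + 0.0797·68 + 0.1668·45 = 134.4317
  x_1 = 0.1495·84 + 1.1055·93 + 0.0336·71 + 0.0263·37 + 0.0545·90 + 0.0857·68 + 0.0960·45 = 133.7807
  x_2 = 0.1350·84 + 0.1182·93 + 1.0353·71 + 0.1240·37 + 0.1409·90 + 0.1027·68 + 0.1652·45 = 127.5218
  x_3 = 0.1083·84 + 0.0557·93 + 0.0939·71 + 1.0419·37 + 0.1266·90 + 0.0351·68 + 0.1088·45 = 78.1668
  x_4 = 0.0505·84 + 0.0580·93 + 0.0416·71 + 0.0537·37 + 1.0393·90 + 0.0569·68 + 0.1231·45 = 117.5175
  x_5 = 0.0556·84 + 0.0627·93 + 0.0552·71 + 0.0683·37 + 0.0746·90 + 1.0816·68 + 0.1322·45 = 103.1632
  x_6 = 0.1373·84 + 0.1520·93 + 0.0264·71 + 0.0381·37 + 0.1368·90 + 0.0491·68 + 1.1230·45 = 95.1272
Output multipliers (column sums of L):
  Finance: 1.7642
  Transport: 1.6672
  Energy: 1.3232
  Manufacturing: 1.3932
  Healthcare: 1.7048
  Agriculture: 1.4907
  Construction: 1.9150

Construction (1.9150)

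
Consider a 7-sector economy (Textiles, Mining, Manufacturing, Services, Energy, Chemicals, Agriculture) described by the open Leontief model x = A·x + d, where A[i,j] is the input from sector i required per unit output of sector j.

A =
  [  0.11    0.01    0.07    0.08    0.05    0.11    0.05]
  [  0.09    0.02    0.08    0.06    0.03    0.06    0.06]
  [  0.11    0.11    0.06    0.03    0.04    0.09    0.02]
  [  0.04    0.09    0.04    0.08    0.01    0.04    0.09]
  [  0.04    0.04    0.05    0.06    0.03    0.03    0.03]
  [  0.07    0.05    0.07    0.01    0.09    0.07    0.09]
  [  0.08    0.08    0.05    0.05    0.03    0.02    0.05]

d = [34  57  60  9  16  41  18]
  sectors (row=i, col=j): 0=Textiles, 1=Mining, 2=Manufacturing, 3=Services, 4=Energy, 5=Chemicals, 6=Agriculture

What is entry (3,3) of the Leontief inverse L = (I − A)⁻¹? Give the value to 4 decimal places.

Form M = I − A:
  [  0.89   -0.01   -0.07   -0.08   -0.05   -0.11   -0.05]
  [ -0.09    0.98   -0.08   -0.06   -0.03   -0.06   -0.06]
  [ -0.11   -0.11    0.94   -0.03   -0.04   -0.09   -0.02]
  [ -0.04   -0.09   -0.04    0.92   -0.01   -0.04   -0.09]
  [ -0.04   -0.04   -0.05   -0.06    0.97   -0.03   -0.03]
  [ -0.07   -0.05   -0.07   -0.01   -0.09    0.93   -0.09]
  [ -0.08   -0.08   -0.05   -0.05   -0.03   -0.02    0.95]
Leontief inverse L = M⁻¹:
  [  1.1752    0.0566    0.1196    0.1226    0.0868    0.1644    0.0979]
  [  0.1463    1.0602    0.1215    0.0962    0.0592    0.1056    0.0982]
  [  0.1762    0.1488    1.1109    0.0713    0.0757    0.1449    0.0649]
  [  0.0924    0.1284    0.0799    1.1161    0.0348    0.0788    0.1290]
  [  0.0774    0.0680    0.0785    0.0858    1.0485    0.0599    0.0569]
  [  0.1307    0.0913    0.1161    0.0483    0.1225    1.1167    0.1293]
  [  0.1306    0.1127    0.0879    0.0846    0.0538    0.0599    1.0839]
Total output x = L · d:
  x_0 = 1.1752·34 + 0.0566·57 + 0.1196·60 + 0.1226·9 + 0.0868·16 + 0.1644·41 + 0.0979·18 = 61.3556
  x_1 = 0.1463·34 + 1.0602·57 + 0.1215·60 + 0.0962·9 + 0.0592·16 + 0.1056·41 + 0.0982·18 = 80.6037
  x_2 = 0.1762·34 + 0.1488·57 + 1.1109·60 + 0.0713·9 + 0.0757·16 + 0.1449·41 + 0.0649·18 = 90.0880
  x_3 = 0.0924·34 + 0.1284·57 + 0.0799·60 + 1.1161·9 + 0.0348·16 + 0.0788·41 + 0.1290·18 = 31.4074
  x_4 = 0.0774·34 + 0.0680·57 + 0.0785·60 + 0.0858·9 + 1.0485·16 + 0.0599·41 + 0.0569·18 = 32.2399
  x_5 = 0.1307·34 + 0.0913·57 + 0.1161·60 + 0.0483·9 + 0.1225·16 + 1.1167·41 + 0.1293·18 = 67.1208
  x_6 = 0.1306·34 + 0.1127·57 + 0.0879·60 + 0.0846·9 + 0.0538·16 + 0.0599·41 + 1.0839·18 = 39.7275

L[3,3] = 1.1161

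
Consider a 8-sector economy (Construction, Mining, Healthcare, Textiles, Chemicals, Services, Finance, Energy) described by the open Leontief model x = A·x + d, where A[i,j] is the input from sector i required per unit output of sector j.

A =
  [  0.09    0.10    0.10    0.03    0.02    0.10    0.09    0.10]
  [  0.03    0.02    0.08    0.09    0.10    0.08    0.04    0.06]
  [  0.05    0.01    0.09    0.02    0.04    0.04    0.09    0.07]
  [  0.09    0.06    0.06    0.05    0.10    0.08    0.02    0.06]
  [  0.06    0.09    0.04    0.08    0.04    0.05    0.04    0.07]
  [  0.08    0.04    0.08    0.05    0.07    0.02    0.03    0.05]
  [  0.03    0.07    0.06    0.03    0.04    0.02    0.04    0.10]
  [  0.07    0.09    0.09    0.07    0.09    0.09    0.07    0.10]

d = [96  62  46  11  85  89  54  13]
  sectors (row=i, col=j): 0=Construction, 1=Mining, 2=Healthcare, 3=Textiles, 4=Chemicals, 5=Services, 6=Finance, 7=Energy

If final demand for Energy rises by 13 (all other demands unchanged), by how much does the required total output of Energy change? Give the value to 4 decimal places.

15.6391

Form M = I − A:
  [  0.91   -0.10   -0.10   -0.03   -0.02   -0.10   -0.09   -0.10]
  [ -0.03    0.98   -0.08   -0.09   -0.10   -0.08   -0.04   -0.06]
  [ -0.05   -0.01    0.91   -0.02   -0.04   -0.04   -0.09   -0.07]
  [ -0.09   -0.06   -0.06    0.95   -0.10   -0.08   -0.02   -0.06]
  [ -0.06   -0.09   -0.04   -0.08    0.96   -0.05   -0.04   -0.07]
  [ -0.08   -0.04   -0.08   -0.05   -0.07    0.98   -0.03   -0.05]
  [ -0.03   -0.07   -0.06   -0.03   -0.04   -0.02    0.96   -0.10]
  [ -0.07   -0.09   -0.09   -0.07   -0.09   -0.09   -0.07    0.90]
Leontief inverse L = M⁻¹:
  [  1.1675    0.1730    0.1998    0.0947    0.0987    0.1757    0.1614    0.1985]
  [  0.0943    1.0797    0.1533    0.1422    0.1621    0.1381    0.0920    0.1344]
  [  0.0995    0.0593    1.1529    0.0593    0.0872    0.0866    0.1373    0.1355]
  [  0.1582    0.1248    0.1403    1.1067    0.1644    0.1452    0.0778    0.1401]
  [  0.1206    0.1470    0.1133    0.1323    1.1033    0.1110    0.0907    0.1429]
  [  0.1342    0.0922    0.1455    0.0938    0.1207    1.0737    0.0791    0.1165]
  [  0.0784    0.1175    0.1217    0.0739    0.0922    0.0704    1.0847    0.1625]
  [  0.1541    0.1701    0.1924    0.1419    0.1750    0.1714    0.1429    1.2030]
Total output x = L · d:
  x_0 = 1.1675·96 + 0.1730·62 + 0.1998·46 + 0.0947·11 + 0.0987·85 + 0.1757·89 + 0.1614·54 + 0.1985·13 = 168.3595
  x_1 = 0.0943·96 + 1.0797·62 + 0.1533·46 + 0.1422·11 + 0.1621·85 + 0.1381·89 + 0.0920·54 + 0.1344·13 = 117.4035
  x_2 = 0.0995·96 + 0.0593·62 + 1.1529·46 + 0.0593·11 + 0.0872·85 + 0.0866·89 + 0.1373·54 + 0.1355·13 = 91.2047
  x_3 = 0.1582·96 + 0.1248·62 + 0.1403·46 + 1.1067·11 + 0.1644·85 + 0.1452·89 + 0.0778·54 + 0.1401·13 = 74.4778
  x_4 = 0.1206·96 + 0.1470·62 + 0.1133·46 + 0.1323·11 + 1.1033·85 + 0.1110·89 + 0.0907·54 + 0.1429·13 = 137.7679
  x_5 = 0.1342·96 + 0.0922·62 + 0.1455·46 + 0.0938·11 + 0.1207·85 + 1.0737·89 + 0.0791·54 + 0.1165·13 = 137.9292
  x_6 = 0.0784·96 + 0.1175·62 + 0.1217·46 + 0.0739·11 + 0.0922·85 + 0.0704·89 + 1.0847·54 + 0.1625·13 = 96.0082
  x_7 = 0.1541·96 + 0.1701·62 + 0.1924·46 + 0.1419·11 + 0.1750·85 + 0.1714·89 + 0.1429·54 + 1.2030·13 = 89.2296
Δx_7 = L[7,7] · Δd_7 = 1.2030 · 13 = 15.6391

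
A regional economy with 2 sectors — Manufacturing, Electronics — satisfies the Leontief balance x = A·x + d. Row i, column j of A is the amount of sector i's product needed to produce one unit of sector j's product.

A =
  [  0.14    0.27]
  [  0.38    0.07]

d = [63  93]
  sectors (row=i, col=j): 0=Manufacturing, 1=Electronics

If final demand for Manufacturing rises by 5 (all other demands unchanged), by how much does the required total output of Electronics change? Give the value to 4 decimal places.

Form M = I − A:
  [  0.86   -0.27]
  [ -0.38    0.93]
Leontief inverse L = M⁻¹:
  [  1.3339    0.3873]
  [  0.5450    1.2335]
Total output x = L · d:
  x_0 = 1.3339·63 + 0.3873·93 = 120.0516
  x_1 = 0.5450·63 + 1.2335·93 = 149.0534
Δx_1 = L[1,0] · Δd_0 = 0.5450 · 5 = 2.7252

2.7252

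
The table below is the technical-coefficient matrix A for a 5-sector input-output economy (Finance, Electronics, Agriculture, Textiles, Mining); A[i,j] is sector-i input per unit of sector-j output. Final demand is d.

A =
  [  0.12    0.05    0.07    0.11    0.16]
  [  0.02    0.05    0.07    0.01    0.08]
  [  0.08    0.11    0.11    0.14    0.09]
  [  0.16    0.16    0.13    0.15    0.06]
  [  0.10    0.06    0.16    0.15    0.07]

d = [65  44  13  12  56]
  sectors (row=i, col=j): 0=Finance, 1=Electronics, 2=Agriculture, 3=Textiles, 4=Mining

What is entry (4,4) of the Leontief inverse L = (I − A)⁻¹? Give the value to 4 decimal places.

L[4,4] = 1.1718

Form M = I − A:
  [  0.88   -0.05   -0.07   -0.11   -0.16]
  [ -0.02    0.95   -0.07   -0.01   -0.08]
  [ -0.08   -0.11    0.89   -0.14   -0.09]
  [ -0.16   -0.16   -0.13    0.85   -0.06]
  [ -0.10   -0.06   -0.16   -0.15    0.93]
Leontief inverse L = M⁻¹:
  [  1.2292    0.1428    0.1888    0.2373    0.2573]
  [  0.0605    1.0877    0.1208    0.0616    0.1196]
  [  0.1846    0.2073    1.2258    0.2609    0.1850]
  [  0.2861    0.2750    0.2657    1.2926    0.1820]
  [  0.2140    0.1655    0.2818    0.2829    1.1718]
Total output x = L · d:
  x_0 = 1.2292·65 + 0.1428·44 + 0.1888·13 + 0.2373·12 + 0.2573·56 = 105.8889
  x_1 = 0.0605·65 + 1.0877·44 + 0.1208·13 + 0.0616·12 + 0.1196·56 = 60.8048
  x_2 = 0.1846·65 + 0.2073·44 + 1.2258·13 + 0.2609·12 + 0.1850·56 = 50.5479
  x_3 = 0.2861·65 + 0.2750·44 + 0.2657·13 + 1.2926·12 + 0.1820·56 = 59.8525
  x_4 = 0.2140·65 + 0.1655·44 + 0.2818·13 + 0.2829·12 + 1.1718·56 = 93.8739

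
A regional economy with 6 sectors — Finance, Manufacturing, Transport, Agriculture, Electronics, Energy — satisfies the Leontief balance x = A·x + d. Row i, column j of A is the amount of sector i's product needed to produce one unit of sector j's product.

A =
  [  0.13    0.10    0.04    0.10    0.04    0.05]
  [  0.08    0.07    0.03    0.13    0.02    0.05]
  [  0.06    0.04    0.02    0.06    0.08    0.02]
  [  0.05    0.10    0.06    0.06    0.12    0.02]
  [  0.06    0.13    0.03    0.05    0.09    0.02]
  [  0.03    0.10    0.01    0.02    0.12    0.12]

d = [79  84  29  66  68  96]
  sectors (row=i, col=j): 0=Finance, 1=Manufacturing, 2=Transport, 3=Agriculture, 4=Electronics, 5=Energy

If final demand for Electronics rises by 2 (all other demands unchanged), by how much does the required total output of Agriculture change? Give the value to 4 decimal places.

Form M = I − A:
  [  0.87   -0.10   -0.04   -0.10   -0.04   -0.05]
  [ -0.08    0.93   -0.03   -0.13   -0.02   -0.05]
  [ -0.06   -0.04    0.98   -0.06   -0.08   -0.02]
  [ -0.05   -0.10   -0.06    0.94   -0.12   -0.02]
  [ -0.06   -0.13   -0.03   -0.05    0.91   -0.02]
  [ -0.03   -0.10   -0.01   -0.02   -0.12    0.88]
Leontief inverse L = M⁻¹:
  [  1.1884    0.1703    0.0673    0.1611    0.0943    0.0845]
  [  0.1251    1.1282    0.0534    0.1781    0.0688    0.0780]
  [  0.0940    0.0851    1.0366    0.0948    0.1147    0.0385]
  [  0.0976    0.1620    0.0826    1.1118    0.1677    0.0457]
  [  0.1063    0.1877    0.0514    0.1017    1.1317    0.0459]
  [  0.0725    0.1642    0.0290    0.0659    0.1705    1.1558]
Total output x = L · d:
  x_0 = 1.1884·79 + 0.1703·84 + 0.0673·29 + 0.1611·66 + 0.0943·68 + 0.0845·96 = 135.2973
  x_1 = 0.1251·79 + 1.1282·84 + 0.0534·29 + 0.1781·66 + 0.0688·68 + 0.0780·96 = 130.1170
  x_2 = 0.0940·79 + 0.0851·84 + 1.0366·29 + 0.0948·66 + 0.1147·68 + 0.0385·96 = 62.3873
  x_3 = 0.0976·79 + 0.1620·84 + 0.0826·29 + 1.1118·66 + 0.1677·68 + 0.0457·96 = 112.8860
  x_4 = 0.1063·79 + 0.1877·84 + 0.0514·29 + 0.1017·66 + 1.1317·68 + 0.0459·96 = 113.7301
  x_5 = 0.0725·79 + 0.1642·84 + 0.0290·29 + 0.0659·66 + 0.1705·68 + 1.1558·96 = 147.2725
Δx_3 = L[3,4] · Δd_4 = 0.1677 · 2 = 0.3355

0.3355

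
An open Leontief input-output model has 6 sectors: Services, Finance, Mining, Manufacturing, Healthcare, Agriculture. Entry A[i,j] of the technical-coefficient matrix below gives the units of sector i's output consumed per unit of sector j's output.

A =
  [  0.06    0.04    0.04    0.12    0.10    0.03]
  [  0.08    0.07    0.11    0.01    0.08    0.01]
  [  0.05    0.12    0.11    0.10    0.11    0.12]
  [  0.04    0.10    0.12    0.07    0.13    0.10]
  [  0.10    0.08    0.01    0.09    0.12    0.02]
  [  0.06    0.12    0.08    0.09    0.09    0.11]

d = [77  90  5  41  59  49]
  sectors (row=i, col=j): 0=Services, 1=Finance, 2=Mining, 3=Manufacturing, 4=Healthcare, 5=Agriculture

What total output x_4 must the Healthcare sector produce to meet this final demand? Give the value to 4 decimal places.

104.9801

Form M = I − A:
  [  0.94   -0.04   -0.04   -0.12   -0.10   -0.03]
  [ -0.08    0.93   -0.11   -0.01   -0.08   -0.01]
  [ -0.05   -0.12    0.89   -0.10   -0.11   -0.12]
  [ -0.04   -0.10   -0.12    0.93   -0.13   -0.10]
  [ -0.10   -0.08   -0.01   -0.09    0.88   -0.02]
  [ -0.06   -0.12   -0.08   -0.09   -0.09    0.89]
Leontief inverse L = M⁻¹:
  [  1.1097    0.1048    0.0959    0.1796    0.1819    0.0758]
  [  0.1265    1.1277    0.1600    0.0651    0.1515    0.0492]
  [  0.1287    0.2266    1.2032    0.1900    0.2337    0.1957]
  [  0.1134    0.1979    0.2030    1.1538    0.2439    0.1685]
  [  0.1536    0.1421    0.0636    0.1503    1.2030    0.0593]
  [  0.1304    0.2139    0.1631    0.1698    0.2000    1.1760]
Total output x = L · d:
  x_0 = 1.1097·77 + 0.1048·90 + 0.0959·5 + 0.1796·41 + 0.1819·59 + 0.0758·49 = 117.1664
  x_1 = 0.1265·77 + 1.1277·90 + 0.1600·5 + 0.0651·41 + 0.1515·59 + 0.0492·49 = 126.0596
  x_2 = 0.1287·77 + 0.2266·90 + 1.2032·5 + 0.1900·41 + 0.2337·59 + 0.1957·49 = 67.4878
  x_3 = 0.1134·77 + 0.1979·90 + 0.2030·5 + 1.1538·41 + 0.2439·59 + 0.1685·49 = 97.5141
  x_4 = 0.1536·77 + 0.1421·90 + 0.0636·5 + 0.1503·41 + 1.2030·59 + 0.0593·49 = 104.9801
  x_5 = 0.1304·77 + 0.2139·90 + 0.1631·5 + 0.1698·41 + 0.2000·59 + 1.1760·49 = 106.4951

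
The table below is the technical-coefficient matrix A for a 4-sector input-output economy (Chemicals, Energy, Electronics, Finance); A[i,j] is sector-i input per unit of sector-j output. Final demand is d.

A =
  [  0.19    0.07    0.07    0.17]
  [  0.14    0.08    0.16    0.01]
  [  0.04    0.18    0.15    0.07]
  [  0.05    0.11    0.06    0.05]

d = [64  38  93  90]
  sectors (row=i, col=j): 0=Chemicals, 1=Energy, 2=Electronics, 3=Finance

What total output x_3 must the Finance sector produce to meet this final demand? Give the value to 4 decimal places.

Form M = I − A:
  [  0.81   -0.07   -0.07   -0.17]
  [ -0.14    0.92   -0.16   -0.01]
  [ -0.04   -0.18    0.85   -0.07]
  [ -0.05   -0.11   -0.06    0.95]
Leontief inverse L = M⁻¹:
  [  1.2841    0.1565    0.1523    0.2427]
  [  0.2164    1.1587    0.2408    0.0687]
  [  0.1145    0.2659    1.2441    0.1150]
  [  0.0999    0.1592    0.1145    1.0806]
Total output x = L · d:
  x_0 = 1.2841·64 + 0.1565·38 + 0.1523·93 + 0.2427·90 = 124.1397
  x_1 = 0.2164·64 + 1.1587·38 + 0.2408·93 + 0.0687·90 = 86.4549
  x_2 = 0.1145·64 + 0.2659·38 + 1.2441·93 + 0.1150·90 = 143.4723
  x_3 = 0.0999·64 + 0.1592·38 + 0.1145·93 + 1.0806·90 = 120.3425

120.3425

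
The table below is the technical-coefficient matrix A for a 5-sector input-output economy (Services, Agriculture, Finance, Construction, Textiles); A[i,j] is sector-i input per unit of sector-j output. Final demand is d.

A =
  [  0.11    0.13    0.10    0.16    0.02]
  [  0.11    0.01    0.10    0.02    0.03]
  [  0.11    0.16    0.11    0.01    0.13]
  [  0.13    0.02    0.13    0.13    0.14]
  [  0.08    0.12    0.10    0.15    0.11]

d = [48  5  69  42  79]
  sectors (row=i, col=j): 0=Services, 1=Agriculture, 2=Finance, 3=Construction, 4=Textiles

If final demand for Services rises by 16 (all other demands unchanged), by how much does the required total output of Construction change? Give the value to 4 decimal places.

4.0032

Form M = I − A:
  [  0.89   -0.13   -0.10   -0.16   -0.02]
  [ -0.11    0.99   -0.10   -0.02   -0.03]
  [ -0.11   -0.16    0.89   -0.01   -0.13]
  [ -0.13   -0.02   -0.13    0.87   -0.14]
  [ -0.08   -0.12   -0.10   -0.15    0.89]
Leontief inverse L = M⁻¹:
  [  1.2216    0.2120    0.2093    0.2499    0.1045]
  [  0.1683    1.0680    0.1574    0.0700    0.0738]
  [  0.2131    0.2507    1.2125    0.0943    0.2052]
  [  0.2502    0.1279    0.2513    1.2430    0.2422]
  [  0.1986    0.2128    0.2186    0.2520    1.2068]
Total output x = L · d:
  x_0 = 1.2216·48 + 0.2120·5 + 0.2093·69 + 0.2499·42 + 0.1045·79 = 92.8902
  x_1 = 0.1683·48 + 1.0680·5 + 0.1574·69 + 0.0700·42 + 0.0738·79 = 33.0544
  x_2 = 0.2131·48 + 0.2507·5 + 1.2125·69 + 0.0943·42 + 0.2052·79 = 115.3128
  x_3 = 0.2502·48 + 0.1279·5 + 0.2513·69 + 1.2430·42 + 0.2422·79 = 101.3242
  x_4 = 0.1986·48 + 0.2128·5 + 0.2186·69 + 0.2520·42 + 1.2068·79 = 131.6041
Δx_3 = L[3,0] · Δd_0 = 0.2502 · 16 = 4.0032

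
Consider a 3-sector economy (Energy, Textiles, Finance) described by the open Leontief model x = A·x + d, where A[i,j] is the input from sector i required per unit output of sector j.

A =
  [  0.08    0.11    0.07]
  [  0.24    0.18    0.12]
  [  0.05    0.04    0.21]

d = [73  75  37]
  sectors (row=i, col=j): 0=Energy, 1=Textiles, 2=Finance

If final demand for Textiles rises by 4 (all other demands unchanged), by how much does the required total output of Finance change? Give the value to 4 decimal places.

0.2987

Form M = I − A:
  [  0.92   -0.11   -0.07]
  [ -0.24    0.82   -0.12]
  [ -0.05   -0.04    0.79]
Leontief inverse L = M⁻¹:
  [  1.1350    0.1583    0.1246]
  [  0.3453    1.2768    0.2245]
  [  0.0893    0.0747    1.2851]
Total output x = L · d:
  x_0 = 1.1350·73 + 0.1583·75 + 0.1246·37 = 99.3442
  x_1 = 0.3453·73 + 1.2768·75 + 0.2245·37 = 129.2717
  x_2 = 0.0893·73 + 0.0747·75 + 1.2851·37 = 59.6685
Δx_2 = L[2,1] · Δd_1 = 0.0747 · 4 = 0.2987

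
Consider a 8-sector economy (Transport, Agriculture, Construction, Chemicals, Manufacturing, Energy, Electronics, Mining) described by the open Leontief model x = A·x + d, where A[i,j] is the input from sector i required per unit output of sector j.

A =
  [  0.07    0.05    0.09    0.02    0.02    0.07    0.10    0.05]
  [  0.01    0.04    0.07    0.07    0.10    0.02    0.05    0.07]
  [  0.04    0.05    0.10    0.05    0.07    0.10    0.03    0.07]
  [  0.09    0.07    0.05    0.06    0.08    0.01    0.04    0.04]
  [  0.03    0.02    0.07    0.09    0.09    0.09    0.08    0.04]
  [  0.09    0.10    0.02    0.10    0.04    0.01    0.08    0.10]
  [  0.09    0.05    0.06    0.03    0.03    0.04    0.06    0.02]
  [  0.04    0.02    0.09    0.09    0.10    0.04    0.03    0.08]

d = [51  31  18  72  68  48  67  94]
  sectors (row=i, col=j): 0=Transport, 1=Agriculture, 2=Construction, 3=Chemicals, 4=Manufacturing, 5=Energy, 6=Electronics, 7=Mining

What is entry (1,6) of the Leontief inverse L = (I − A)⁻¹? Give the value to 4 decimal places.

L[1,6] = 0.0950

Form M = I − A:
  [  0.93   -0.05   -0.09   -0.02   -0.02   -0.07   -0.10   -0.05]
  [ -0.01    0.96   -0.07   -0.07   -0.10   -0.02   -0.05   -0.07]
  [ -0.04   -0.05    0.90   -0.05   -0.07   -0.10   -0.03   -0.07]
  [ -0.09   -0.07   -0.05    0.94   -0.08   -0.01   -0.04   -0.04]
  [ -0.03   -0.02   -0.07   -0.09    0.91   -0.09   -0.08   -0.04]
  [ -0.09   -0.10   -0.02   -0.10   -0.04    0.99   -0.08   -0.10]
  [ -0.09   -0.05   -0.06   -0.03   -0.03   -0.04    0.94   -0.02]
  [ -0.04   -0.02   -0.09   -0.09   -0.10   -0.04   -0.03    0.92]
Leontief inverse L = M⁻¹:
  [  1.1225    0.0952    0.1524    0.0730    0.0745    0.1144    0.1518    0.1020]
  [  0.0545    1.0774    0.1278    0.1242    0.1590    0.0628    0.0950    0.1159]
  [  0.0953    0.0998    1.1676    0.1158    0.1368    0.1491    0.0861    0.1307]
  [  0.1353    0.1086    0.1100    1.1104    0.1357    0.0535    0.0898    0.0859]
  [  0.0891    0.0702    0.1342    0.1527    1.1533    0.1370    0.1368    0.0950]
  [  0.1468    0.1468    0.0917    0.1610    0.1086    1.0560    0.1373    0.1556]
  [  0.1318    0.0861    0.1109    0.0714    0.0736    0.0767    1.1038    0.0608]
  [  0.0929    0.0648    0.1566    0.1518    0.1658    0.0895    0.0827    1.1342]
Total output x = L · d:
  x_0 = 1.1225·51 + 0.0952·31 + 0.1524·18 + 0.0730·72 + 0.0745·68 + 0.1144·48 + 0.1518·67 + 0.1020·94 = 98.5132
  x_1 = 0.0545·51 + 1.0774·31 + 0.1278·18 + 0.1242·72 + 0.1590·68 + 0.0628·48 + 0.0950·67 + 0.1159·94 = 78.5060
  x_2 = 0.0953·51 + 0.0998·31 + 1.1676·18 + 0.1158·72 + 0.1368·68 + 0.1491·48 + 0.0861·67 + 0.1307·94 = 71.8184
  x_3 = 0.1353·51 + 0.1086·31 + 0.1100·18 + 1.1104·72 + 0.1357·68 + 0.0535·48 + 0.0898·67 + 0.0859·94 = 118.0930
  x_4 = 0.0891·51 + 0.0702·31 + 0.1342·18 + 0.1527·72 + 1.1533·68 + 0.1370·48 + 0.1368·67 + 0.0950·94 = 123.2380
  x_5 = 0.1468·51 + 0.1468·31 + 0.0917·18 + 0.1610·72 + 0.1086·68 + 1.0560·48 + 0.1373·67 + 0.1556·94 = 107.1763
  x_6 = 0.1318·51 + 0.0861·31 + 0.1109·18 + 0.0714·72 + 0.0736·68 + 0.0767·48 + 1.1038·67 + 0.0608·94 = 104.8850
  x_7 = 0.0929·51 + 0.0648·31 + 0.1566·18 + 0.1518·72 + 0.1658·68 + 0.0895·48 + 0.0827·67 + 1.1342·94 = 148.2175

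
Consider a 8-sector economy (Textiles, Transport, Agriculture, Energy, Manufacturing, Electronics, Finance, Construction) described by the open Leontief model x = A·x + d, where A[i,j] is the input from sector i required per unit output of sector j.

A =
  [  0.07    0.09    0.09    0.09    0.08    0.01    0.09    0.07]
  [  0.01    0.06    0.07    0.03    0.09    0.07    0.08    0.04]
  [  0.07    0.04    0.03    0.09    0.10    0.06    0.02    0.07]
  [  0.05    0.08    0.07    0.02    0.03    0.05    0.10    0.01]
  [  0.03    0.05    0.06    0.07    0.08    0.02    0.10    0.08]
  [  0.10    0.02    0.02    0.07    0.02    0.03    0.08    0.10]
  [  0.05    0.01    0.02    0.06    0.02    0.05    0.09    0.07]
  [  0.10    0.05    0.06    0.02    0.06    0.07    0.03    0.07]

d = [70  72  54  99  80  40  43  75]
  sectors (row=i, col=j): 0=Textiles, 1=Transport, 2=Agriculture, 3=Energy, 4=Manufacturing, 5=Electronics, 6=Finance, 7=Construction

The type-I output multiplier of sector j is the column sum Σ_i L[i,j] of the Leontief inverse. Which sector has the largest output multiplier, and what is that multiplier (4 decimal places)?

Finance (2.0964)

Form M = I − A:
  [  0.93   -0.09   -0.09   -0.09   -0.08   -0.01   -0.09   -0.07]
  [ -0.01    0.94   -0.07   -0.03   -0.09   -0.07   -0.08   -0.04]
  [ -0.07   -0.04    0.97   -0.09   -0.10   -0.06   -0.02   -0.07]
  [ -0.05   -0.08   -0.07    0.98   -0.03   -0.05   -0.10   -0.01]
  [ -0.03   -0.05   -0.06   -0.07    0.92   -0.02   -0.10   -0.08]
  [ -0.10   -0.02   -0.02   -0.07   -0.02    0.97   -0.08   -0.10]
  [ -0.05   -0.01   -0.02   -0.06   -0.02   -0.05    0.91   -0.07]
  [ -0.10   -0.05   -0.06   -0.02   -0.06   -0.07   -0.03    0.93]
Leontief inverse L = M⁻¹:
  [  1.1312    0.1456    0.1486    0.1501    0.1476    0.0608    0.1705    0.1363]
  [  0.0580    1.0968    0.1096    0.0771    0.1383    0.1074    0.1408    0.0947]
  [  0.1236    0.0876    1.0799    0.1392    0.1535    0.0984    0.0886    0.1263]
  [  0.0927    0.1146    0.1069    1.0644    0.0746    0.0845    0.1561    0.0587]
  [  0.0821    0.0930    0.1060    0.1184    1.1324    0.0619    0.1660    0.1360]
  [  0.1524    0.0629    0.0653    0.1145    0.0663    1.0665    0.1407    0.1513]
  [  0.0937    0.0423    0.0543    0.0967    0.0553    0.0805    1.1406    0.1133]
  [  0.1545    0.0948    0.1074    0.0715    0.1147    0.1073    0.0931    1.1282]
Total output x = L · d:
  x_0 = 1.1312·70 + 0.1456·72 + 0.1486·54 + 0.1501·99 + 0.1476·80 + 0.0608·40 + 0.1705·43 + 0.1363·75 = 144.3405
  x_1 = 0.0580·70 + 1.0968·72 + 0.1096·54 + 0.0771·99 + 0.1383·80 + 0.1074·40 + 0.1408·43 + 0.0947·75 = 125.0925
  x_2 = 0.1236·70 + 0.0876·72 + 1.0799·54 + 0.1392·99 + 0.1535·80 + 0.0984·40 + 0.0886·43 + 0.1263·75 = 116.5586
  x_3 = 0.0927·70 + 0.1146·72 + 0.1069·54 + 1.0644·99 + 0.0746·80 + 0.0845·40 + 0.1561·43 + 0.0587·75 = 146.3461
  x_4 = 0.0821·70 + 0.0930·72 + 0.1060·54 + 0.1184·99 + 1.1324·80 + 0.0619·40 + 0.1660·43 + 0.1360·75 = 140.2927
  x_5 = 0.1524·70 + 0.0629·72 + 0.0653·54 + 0.1145·99 + 0.0663·80 + 1.0665·40 + 0.1407·43 + 0.1513·75 = 95.4244
  x_6 = 0.0937·70 + 0.0423·72 + 0.0543·54 + 0.0967·99 + 0.0553·80 + 0.0805·40 + 1.1406·43 + 0.1133·75 = 87.2962
  x_7 = 0.1545·70 + 0.0948·72 + 0.1074·54 + 0.0715·99 + 0.1147·80 + 0.1073·40 + 0.0931·43 + 1.1282·75 = 132.6078
Output multipliers (column sums of L):
  Textiles: 1.8881
  Transport: 1.7375
  Agriculture: 1.7781
  Energy: 1.8319
  Manufacturing: 1.8828
  Electronics: 1.6674
  Finance: 2.0964
  Construction: 1.9447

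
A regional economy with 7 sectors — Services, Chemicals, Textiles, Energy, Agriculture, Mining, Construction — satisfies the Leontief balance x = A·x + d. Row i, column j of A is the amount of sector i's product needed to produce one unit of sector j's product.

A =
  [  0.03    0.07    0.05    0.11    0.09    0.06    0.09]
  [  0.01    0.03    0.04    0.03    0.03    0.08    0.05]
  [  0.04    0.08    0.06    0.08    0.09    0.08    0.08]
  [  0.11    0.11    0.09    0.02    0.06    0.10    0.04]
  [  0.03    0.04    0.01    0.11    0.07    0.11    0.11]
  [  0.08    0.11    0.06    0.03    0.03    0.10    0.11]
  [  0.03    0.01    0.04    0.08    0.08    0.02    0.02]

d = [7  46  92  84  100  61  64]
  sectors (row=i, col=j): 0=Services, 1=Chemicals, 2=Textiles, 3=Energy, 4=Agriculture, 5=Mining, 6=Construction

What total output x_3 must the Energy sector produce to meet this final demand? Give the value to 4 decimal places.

Form M = I − A:
  [  0.97   -0.07   -0.05   -0.11   -0.09   -0.06   -0.09]
  [ -0.01    0.97   -0.04   -0.03   -0.03   -0.08   -0.05]
  [ -0.04   -0.08    0.94   -0.08   -0.09   -0.08   -0.08]
  [ -0.11   -0.11   -0.09    0.98   -0.06   -0.10   -0.04]
  [ -0.03   -0.04   -0.01   -0.11    0.93   -0.11   -0.11]
  [ -0.08   -0.11   -0.06   -0.03   -0.03    0.90   -0.11]
  [ -0.03   -0.01   -0.04   -0.08   -0.08   -0.02    0.98]
Leontief inverse L = M⁻¹:
  [  1.0747    0.1264    0.0946    0.1648    0.1450    0.1307    0.1505]
  [  0.0344    1.0621    0.0644    0.0588    0.0587    0.1180    0.0848]
  [  0.0840    0.1374    1.1046    0.1365    0.1455    0.1522    0.1439]
  [  0.1515    0.1706    0.1360    1.0814    0.1182    0.1744    0.1107]
  [  0.0760    0.0963    0.0540    0.1610    1.1216    0.1771    0.1686]
  [  0.1200    0.1647    0.1044    0.0863    0.0850    1.1668    0.1720]
  [  0.0577    0.0455    0.0663    0.1144    0.1139    0.0639    1.0581]
Total output x = L · d:
  x_0 = 1.0747·7 + 0.1264·46 + 0.0946·92 + 0.1648·84 + 0.1450·100 + 0.1307·61 + 0.1505·64 = 67.9955
  x_1 = 0.0344·7 + 1.0621·46 + 0.0644·92 + 0.0588·84 + 0.0587·100 + 0.1180·61 + 0.0848·64 = 78.4619
  x_2 = 0.0840·7 + 0.1374·46 + 1.1046·92 + 0.1365·84 + 0.1455·100 + 0.1522·61 + 0.1439·64 = 153.0436
  x_3 = 0.1515·7 + 0.1706·46 + 0.1360·92 + 1.0814·84 + 0.1182·100 + 0.1744·61 + 0.1107·64 = 141.7955
  x_4 = 0.0760·7 + 0.0963·46 + 0.0540·92 + 0.1610·84 + 1.1216·100 + 0.1771·61 + 0.1686·64 = 157.1977
  x_5 = 0.1200·7 + 0.1647·46 + 0.1044·92 + 0.0863·84 + 0.0850·100 + 1.1668·61 + 0.1720·64 = 115.9509
  x_6 = 0.0577·7 + 0.0455·46 + 0.0663·92 + 0.1144·84 + 0.1139·100 + 0.0639·61 + 1.0581·64 = 101.2089

141.7955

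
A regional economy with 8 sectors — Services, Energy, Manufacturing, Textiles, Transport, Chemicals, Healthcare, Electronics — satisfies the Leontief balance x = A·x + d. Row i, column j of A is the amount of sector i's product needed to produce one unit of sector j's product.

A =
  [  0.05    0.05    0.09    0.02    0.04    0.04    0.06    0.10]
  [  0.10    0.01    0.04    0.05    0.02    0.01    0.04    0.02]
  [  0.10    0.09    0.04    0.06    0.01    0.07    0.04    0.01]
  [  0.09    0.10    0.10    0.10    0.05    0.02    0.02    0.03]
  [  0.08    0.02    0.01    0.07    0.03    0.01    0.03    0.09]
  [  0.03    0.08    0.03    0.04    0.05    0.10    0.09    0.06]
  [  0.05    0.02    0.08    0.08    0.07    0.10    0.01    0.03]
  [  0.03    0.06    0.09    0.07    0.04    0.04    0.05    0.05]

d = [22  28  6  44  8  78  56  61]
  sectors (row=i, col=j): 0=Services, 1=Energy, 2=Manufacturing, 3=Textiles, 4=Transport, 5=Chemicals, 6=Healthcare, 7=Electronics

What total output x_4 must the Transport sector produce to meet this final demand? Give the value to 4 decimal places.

Form M = I − A:
  [  0.95   -0.05   -0.09   -0.02   -0.04   -0.04   -0.06   -0.10]
  [ -0.10    0.99   -0.04   -0.05   -0.02   -0.01   -0.04   -0.02]
  [ -0.10   -0.09    0.96   -0.06   -0.01   -0.07   -0.04   -0.01]
  [ -0.09   -0.10   -0.10    0.90   -0.05   -0.02   -0.02   -0.03]
  [ -0.08   -0.02   -0.01   -0.07    0.97   -0.01   -0.03   -0.09]
  [ -0.03   -0.08   -0.03   -0.04   -0.05    0.90   -0.09   -0.06]
  [ -0.05   -0.02   -0.08   -0.08   -0.07   -0.10    0.99   -0.03]
  [ -0.03   -0.06   -0.09   -0.07   -0.04   -0.04   -0.05    0.95]
Leontief inverse L = M⁻¹:
  [  1.1007    0.0927    0.1377    0.0665    0.0686    0.0793    0.0935    0.1358]
  [  0.1340    1.0394    0.0752    0.0795    0.0400    0.0345    0.0615    0.0472]
  [  0.1493    0.1299    1.0856    0.1006    0.0378    0.1053    0.0732    0.0456]
  [  0.1550    0.1499    0.1547    1.1524    0.0803    0.0565    0.0561    0.0704]
  [  0.1179    0.0542    0.0525    0.1070    1.0538    0.0355    0.0549    0.1213]
  [  0.0827    0.1231    0.0787    0.0902    0.0836    1.1437    0.1265    0.0991]
  [  0.1021    0.0677    0.1245    0.1264    0.0988    0.1381    1.0456    0.0686]
  [  0.0826    0.1030    0.1354    0.1165    0.0673    0.0757    0.0806    1.0823]
Total output x = L · d:
  x_0 = 1.1007·22 + 0.0927·28 + 0.1377·6 + 0.0665·44 + 0.0686·8 + 0.0793·78 + 0.0935·56 + 0.1358·61 = 50.8238
  x_1 = 0.1340·22 + 1.0394·28 + 0.0752·6 + 0.0795·44 + 0.0400·8 + 0.0345·78 + 0.0615·56 + 0.0472·61 = 45.3381
  x_2 = 0.1493·22 + 0.1299·28 + 1.0856·6 + 0.1006·44 + 0.0378·8 + 0.1053·78 + 0.0732·56 + 0.0456·61 = 33.2611
  x_3 = 0.1550·22 + 0.1499·28 + 0.1547·6 + 1.1524·44 + 0.0803·8 + 0.0565·78 + 0.0561·56 + 0.0704·61 = 71.7247
  x_4 = 0.1179·22 + 0.0542·28 + 0.0525·6 + 0.1070·44 + 1.0538·8 + 0.0355·78 + 0.0549·56 + 0.1213·61 = 30.8055
  x_5 = 0.0827·22 + 0.1231·28 + 0.0787·6 + 0.0902·44 + 0.0836·8 + 1.1437·78 + 0.1265·56 + 0.0991·61 = 112.7150
  x_6 = 0.1021·22 + 0.0677·28 + 0.1245·6 + 0.1264·44 + 0.0988·8 + 0.1381·78 + 1.0456·56 + 0.0686·61 = 84.7508
  x_7 = 0.0826·22 + 0.1030·28 + 0.1354·6 + 0.1165·44 + 0.0673·8 + 0.0757·78 + 0.0806·56 + 1.0823·61 = 87.6185

30.8055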